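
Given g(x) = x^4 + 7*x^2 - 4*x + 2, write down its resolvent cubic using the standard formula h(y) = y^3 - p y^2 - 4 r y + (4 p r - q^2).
h(y) = y^3 - 7*y^2 - 8*y + 40

Identify coefficients: p = 7, q = -4, r = 2.
Plug into h(y) = y^3 - p y^2 - 4 r y + (4 p r - q^2):
  h(y) = y^3 - (7) y^2 - 4*(2) y + (4*(7)*(2) - (-4)^2)
       = y^3 + (-7) y^2 + (-8) y + (40).
Simplifying: h(y) = y^3 - 7*y^2 - 8*y + 40.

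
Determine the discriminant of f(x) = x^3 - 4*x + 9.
Δ = -1931

For a depressed cubic x^3 + p x + q the discriminant is Δ = -4 p^3 - 27 q^2 = -4*(-4)^3 - 27*(9)^2 = 256 - 2187 = -1931.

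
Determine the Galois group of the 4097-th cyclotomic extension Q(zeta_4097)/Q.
|Gal(Q(zeta_4097)/Q)| = phi(4097) = 3840; group ≅ (Z/4097Z)^* ≅ Z/16Z × Z/240Z

The n-th cyclotomic polynomial Φ_4097(x) is the minimal polynomial of zeta_4097 over Q and has degree phi(4097) = 3840. So Q(zeta_4097) is a degree-3840 Galois extension with Galois group (Z/4097Z)^*. By CRT, (Z/4097Z)^* ≅ (Z/17Z)^* × (Z/241Z)^*. Each prime-power unit group is (Z/17Z)^* ≅ Z/16Z; (Z/241Z)^* ≅ Z/240Z. Hence Gal(Q(zeta_4097)/Q) ≅ Z/16Z × Z/240Z.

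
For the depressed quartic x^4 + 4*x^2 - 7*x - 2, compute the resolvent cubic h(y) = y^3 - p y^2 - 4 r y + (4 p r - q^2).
h(y) = y^3 - 4*y^2 + 8*y - 81

Identify coefficients: p = 4, q = -7, r = -2.
Plug into h(y) = y^3 - p y^2 - 4 r y + (4 p r - q^2):
  h(y) = y^3 - (4) y^2 - 4*(-2) y + (4*(4)*(-2) - (-7)^2)
       = y^3 + (-4) y^2 + (8) y + (-81).
Simplifying: h(y) = y^3 - 4*y^2 + 8*y - 81.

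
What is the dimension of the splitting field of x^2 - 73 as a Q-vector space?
[K:Q] = 2

The polynomial x^2 - 73 is irreducible over Q since 73 is not a perfect square. Its splitting field is Q(sqrt(73)), which has degree 2 over Q.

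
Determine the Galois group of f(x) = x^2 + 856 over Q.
Gal(K/Q) = Z/2Z (cyclic of order 2)

x^2 + 856 is irreducible over Q since -856 is not a rational square. The splitting field Q(sqrt(-856)) has degree 2 over Q, and its unique nontrivial automorphism is sqrt(-856) ↦ -sqrt(-856). Hence Gal(Q(sqrt(-856))/Q) = Z/2Z.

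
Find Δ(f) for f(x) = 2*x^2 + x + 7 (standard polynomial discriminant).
Δ = -55

For a quadratic a x^2 + b x + c the discriminant is Δ = b^2 - 4ac = (1)^2 - 4*(2)*(7) = 1 - (56) = -55.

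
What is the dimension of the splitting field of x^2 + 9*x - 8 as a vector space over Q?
[K:Q] = 2

The discriminant of x^2 + (9)*x + (-8) is b^2 - 4c = 81 - (-32) = 113. Since 113 is not a perfect square in Q, the polynomial is irreducible over Q. Its two roots generate a degree-2 extension, so [K:Q] = 2.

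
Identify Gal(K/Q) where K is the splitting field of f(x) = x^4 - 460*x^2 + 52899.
Gal(K/Q) = V_4 (Klein four-group, Z/2Z × Z/2Z)

f factors as (x^2 - 229)(x^2 - 231), so the splitting field is K = Q(sqrt(229), sqrt(231)). The elements 229, 231, 52899 are all non-squares in Q, so sqrt(229) and sqrt(231) generate independent quadratic extensions. Thus [K:Q] = 4 and Gal(K/Q) is generated by the two order-2 automorphisms sqrt(229) ↦ -sqrt(229) and sqrt(231) ↦ -sqrt(231), giving V_4.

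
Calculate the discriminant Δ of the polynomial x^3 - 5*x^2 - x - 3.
Δ = -1984

For x^3 + a x^2 + b x + c the discriminant is Δ = 18 a b c - 4 a^3 c + a^2 b^2 - 4 b^3 - 27 c^2.
Plug a = -5, b = -1, c = -3:
  18*(-5)*(-1)*(-3) - 4*(-5)^3*(-3) + (-5)^2*(-1)^2 - 4*(-1)^3 - 27*(-3)^2
  = -270 + (-1500) + 25 + (4) + (-243)
  = -1984.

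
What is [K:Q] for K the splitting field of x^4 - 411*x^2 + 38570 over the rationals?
[K:Q] = 4

f factors as (x^2 - 145)(x^2 - 266); the splitting field is K = Q(sqrt(145), sqrt(266)). Since 145, 266, and 38570 are all non-squares in Q, the three subfields Q(sqrt(145)), Q(sqrt(266)), Q(sqrt(38570)) are distinct degree-2 extensions, so [K:Q] = 4 (Klein four Galois group).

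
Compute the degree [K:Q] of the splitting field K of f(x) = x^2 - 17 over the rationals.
[K:Q] = 2

The polynomial x^2 - 17 is irreducible over Q since 17 is not a perfect square. Its splitting field is Q(sqrt(17)), which has degree 2 over Q.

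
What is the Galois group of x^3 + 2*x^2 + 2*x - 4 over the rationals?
Gal(K/Q) = S_3 (symmetric group of order 6)

Compute the discriminant of x^3 + (2)*x^2 + (2)*x + (-4): Δ = -608. Since Δ is not a rational square, the Galois group is not contained in A_3; it must be the full S_3 (irreducibility of the cubic rules out anything smaller).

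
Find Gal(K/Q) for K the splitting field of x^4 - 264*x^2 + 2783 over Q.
Gal(K/Q) = V_4 (Klein four-group, Z/2Z × Z/2Z)

f factors as (x^2 - 253)(x^2 - 11), so the splitting field is K = Q(sqrt(253), sqrt(11)). The elements 253, 11, 2783 are all non-squares in Q, so sqrt(253) and sqrt(11) generate independent quadratic extensions. Thus [K:Q] = 4 and Gal(K/Q) is generated by the two order-2 automorphisms sqrt(253) ↦ -sqrt(253) and sqrt(11) ↦ -sqrt(11), giving V_4.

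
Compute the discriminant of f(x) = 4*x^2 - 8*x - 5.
Δ = 144

For a quadratic a x^2 + b x + c the discriminant is Δ = b^2 - 4ac = (-8)^2 - 4*(4)*(-5) = 64 - (-80) = 144.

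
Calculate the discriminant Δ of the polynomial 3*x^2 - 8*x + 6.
Δ = -8

For a quadratic a x^2 + b x + c the discriminant is Δ = b^2 - 4ac = (-8)^2 - 4*(3)*(6) = 64 - (72) = -8.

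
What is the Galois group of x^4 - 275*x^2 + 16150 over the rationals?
Gal(K/Q) = V_4 (Klein four-group, Z/2Z × Z/2Z)

f factors as (x^2 - 85)(x^2 - 190), so the splitting field is K = Q(sqrt(85), sqrt(190)). The elements 85, 190, 16150 are all non-squares in Q, so sqrt(85) and sqrt(190) generate independent quadratic extensions. Thus [K:Q] = 4 and Gal(K/Q) is generated by the two order-2 automorphisms sqrt(85) ↦ -sqrt(85) and sqrt(190) ↦ -sqrt(190), giving V_4.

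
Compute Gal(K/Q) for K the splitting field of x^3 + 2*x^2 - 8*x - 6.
Gal(K/Q) = S_3 (symmetric group of order 6)

Compute the discriminant of x^3 + (2)*x^2 + (-8)*x + (-6): Δ = 3252. Since Δ is not a rational square, the Galois group is not contained in A_3; it must be the full S_3 (irreducibility of the cubic rules out anything smaller).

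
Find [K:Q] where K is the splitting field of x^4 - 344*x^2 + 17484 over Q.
[K:Q] = 4

f factors as (x^2 - 282)(x^2 - 62); the splitting field is K = Q(sqrt(282), sqrt(62)). Since 282, 62, and 17484 are all non-squares in Q, the three subfields Q(sqrt(282)), Q(sqrt(62)), Q(sqrt(17484)) are distinct degree-2 extensions, so [K:Q] = 4 (Klein four Galois group).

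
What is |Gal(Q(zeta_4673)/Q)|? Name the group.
|Gal(Q(zeta_4673)/Q)| = phi(4673) = 4672; group ≅ (Z/4673Z)^* ≅ Z/4672Z

The n-th cyclotomic polynomial Φ_4673(x) is the minimal polynomial of zeta_4673 over Q and has degree phi(4673) = 4672. So Q(zeta_4673) is a degree-4672 Galois extension with Galois group (Z/4673Z)^*. (Z/4673Z)^* is cyclic since 4673 is an odd prime power (or 4). Hence Gal(Q(zeta_4673)/Q) ≅ Z/4672Z.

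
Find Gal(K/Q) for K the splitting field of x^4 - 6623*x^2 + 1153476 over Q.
Gal(K/Q) = Z/2Z (cyclic of order 2)

f factors as (x^2 - 6444)(x^2 - 179), so the splitting field is K = Q(sqrt(6444), sqrt(179)). The squarefree part of 6444 is 179 and the squarefree part of 179 is also 179, so sqrt(6444) and sqrt(179) are both rational multiples of sqrt(179). Hence Q(sqrt(6444)) = Q(sqrt(179)) = Q(sqrt(179)), and the splitting field collapses to a single degree-2 extension with Galois group Z/2Z.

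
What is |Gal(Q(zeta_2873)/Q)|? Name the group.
|Gal(Q(zeta_2873)/Q)| = phi(2873) = 2496; group ≅ (Z/2873Z)^* ≅ Z/16Z × Z/156Z

The n-th cyclotomic polynomial Φ_2873(x) is the minimal polynomial of zeta_2873 over Q and has degree phi(2873) = 2496. So Q(zeta_2873) is a degree-2496 Galois extension with Galois group (Z/2873Z)^*. By CRT, (Z/2873Z)^* ≅ (Z/169Z)^* × (Z/17Z)^*. Each prime-power unit group is (Z/169Z)^* ≅ Z/156Z; (Z/17Z)^* ≅ Z/16Z. Hence Gal(Q(zeta_2873)/Q) ≅ Z/16Z × Z/156Z.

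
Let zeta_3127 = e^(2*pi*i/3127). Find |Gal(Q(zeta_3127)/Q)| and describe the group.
|Gal(Q(zeta_3127)/Q)| = phi(3127) = 3016; group ≅ (Z/3127Z)^* ≅ Z/52Z × Z/58Z

The n-th cyclotomic polynomial Φ_3127(x) is the minimal polynomial of zeta_3127 over Q and has degree phi(3127) = 3016. So Q(zeta_3127) is a degree-3016 Galois extension with Galois group (Z/3127Z)^*. By CRT, (Z/3127Z)^* ≅ (Z/53Z)^* × (Z/59Z)^*. Each prime-power unit group is (Z/53Z)^* ≅ Z/52Z; (Z/59Z)^* ≅ Z/58Z. Hence Gal(Q(zeta_3127)/Q) ≅ Z/52Z × Z/58Z.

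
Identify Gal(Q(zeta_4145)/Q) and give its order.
|Gal(Q(zeta_4145)/Q)| = phi(4145) = 3312; group ≅ (Z/4145Z)^* ≅ Z/4Z × Z/828Z

The n-th cyclotomic polynomial Φ_4145(x) is the minimal polynomial of zeta_4145 over Q and has degree phi(4145) = 3312. So Q(zeta_4145) is a degree-3312 Galois extension with Galois group (Z/4145Z)^*. By CRT, (Z/4145Z)^* ≅ (Z/5Z)^* × (Z/829Z)^*. Each prime-power unit group is (Z/5Z)^* ≅ Z/4Z; (Z/829Z)^* ≅ Z/828Z. Hence Gal(Q(zeta_4145)/Q) ≅ Z/4Z × Z/828Z.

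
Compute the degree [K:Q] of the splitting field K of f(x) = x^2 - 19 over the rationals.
[K:Q] = 2

The polynomial x^2 - 19 is irreducible over Q since 19 is not a perfect square. Its splitting field is Q(sqrt(19)), which has degree 2 over Q.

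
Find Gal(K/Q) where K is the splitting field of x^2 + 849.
Gal(K/Q) = Z/2Z (cyclic of order 2)

x^2 + 849 is irreducible over Q since -849 is not a rational square. The splitting field Q(sqrt(-849)) has degree 2 over Q, and its unique nontrivial automorphism is sqrt(-849) ↦ -sqrt(-849). Hence Gal(Q(sqrt(-849))/Q) = Z/2Z.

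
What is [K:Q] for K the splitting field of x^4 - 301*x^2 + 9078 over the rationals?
[K:Q] = 4

f factors as (x^2 - 267)(x^2 - 34); the splitting field is K = Q(sqrt(267), sqrt(34)). Since 267, 34, and 9078 are all non-squares in Q, the three subfields Q(sqrt(267)), Q(sqrt(34)), Q(sqrt(9078)) are distinct degree-2 extensions, so [K:Q] = 4 (Klein four Galois group).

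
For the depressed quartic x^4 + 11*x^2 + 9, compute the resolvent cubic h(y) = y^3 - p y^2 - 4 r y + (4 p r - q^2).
h(y) = y^3 - 11*y^2 - 36*y + 396

Identify coefficients: p = 11, q = 0, r = 9.
Plug into h(y) = y^3 - p y^2 - 4 r y + (4 p r - q^2):
  h(y) = y^3 - (11) y^2 - 4*(9) y + (4*(11)*(9) - (0)^2)
       = y^3 + (-11) y^2 + (-36) y + (396).
Simplifying: h(y) = y^3 - 11*y^2 - 36*y + 396.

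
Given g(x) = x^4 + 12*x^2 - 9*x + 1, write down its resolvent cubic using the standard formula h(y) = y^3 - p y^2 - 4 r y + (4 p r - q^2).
h(y) = y^3 - 12*y^2 - 4*y - 33

Identify coefficients: p = 12, q = -9, r = 1.
Plug into h(y) = y^3 - p y^2 - 4 r y + (4 p r - q^2):
  h(y) = y^3 - (12) y^2 - 4*(1) y + (4*(12)*(1) - (-9)^2)
       = y^3 + (-12) y^2 + (-4) y + (-33).
Simplifying: h(y) = y^3 - 12*y^2 - 4*y - 33.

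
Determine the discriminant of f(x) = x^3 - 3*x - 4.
Δ = -324

For a depressed cubic x^3 + p x + q the discriminant is Δ = -4 p^3 - 27 q^2 = -4*(-3)^3 - 27*(-4)^2 = 108 - 432 = -324.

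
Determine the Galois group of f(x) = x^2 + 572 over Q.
Gal(K/Q) = Z/2Z (cyclic of order 2)

x^2 + 572 is irreducible over Q since -572 is not a rational square. The splitting field Q(sqrt(-572)) has degree 2 over Q, and its unique nontrivial automorphism is sqrt(-572) ↦ -sqrt(-572). Hence Gal(Q(sqrt(-572))/Q) = Z/2Z.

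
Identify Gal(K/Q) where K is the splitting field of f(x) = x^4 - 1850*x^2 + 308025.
Gal(K/Q) = Z/2Z (cyclic of order 2)

f factors as (x^2 - 1665)(x^2 - 185), so the splitting field is K = Q(sqrt(1665), sqrt(185)). The squarefree part of 1665 is 185 and the squarefree part of 185 is also 185, so sqrt(1665) and sqrt(185) are both rational multiples of sqrt(185). Hence Q(sqrt(1665)) = Q(sqrt(185)) = Q(sqrt(185)), and the splitting field collapses to a single degree-2 extension with Galois group Z/2Z.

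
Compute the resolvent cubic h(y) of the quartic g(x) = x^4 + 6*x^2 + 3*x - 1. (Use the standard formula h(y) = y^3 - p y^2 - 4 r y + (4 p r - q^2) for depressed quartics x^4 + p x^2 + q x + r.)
h(y) = y^3 - 6*y^2 + 4*y - 33

Identify coefficients: p = 6, q = 3, r = -1.
Plug into h(y) = y^3 - p y^2 - 4 r y + (4 p r - q^2):
  h(y) = y^3 - (6) y^2 - 4*(-1) y + (4*(6)*(-1) - (3)^2)
       = y^3 + (-6) y^2 + (4) y + (-33).
Simplifying: h(y) = y^3 - 6*y^2 + 4*y - 33.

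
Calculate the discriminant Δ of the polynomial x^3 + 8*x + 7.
Δ = -3371

For a depressed cubic x^3 + p x + q the discriminant is Δ = -4 p^3 - 27 q^2 = -4*(8)^3 - 27*(7)^2 = -2048 - 1323 = -3371.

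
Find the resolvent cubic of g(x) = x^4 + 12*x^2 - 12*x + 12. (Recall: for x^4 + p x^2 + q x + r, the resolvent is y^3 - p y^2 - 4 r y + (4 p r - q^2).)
h(y) = y^3 - 12*y^2 - 48*y + 432

Identify coefficients: p = 12, q = -12, r = 12.
Plug into h(y) = y^3 - p y^2 - 4 r y + (4 p r - q^2):
  h(y) = y^3 - (12) y^2 - 4*(12) y + (4*(12)*(12) - (-12)^2)
       = y^3 + (-12) y^2 + (-48) y + (432).
Simplifying: h(y) = y^3 - 12*y^2 - 48*y + 432.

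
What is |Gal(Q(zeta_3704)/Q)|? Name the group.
|Gal(Q(zeta_3704)/Q)| = phi(3704) = 1848; group ≅ (Z/3704Z)^* ≅ Z/2Z × Z/2Z × Z/462Z

The n-th cyclotomic polynomial Φ_3704(x) is the minimal polynomial of zeta_3704 over Q and has degree phi(3704) = 1848. So Q(zeta_3704) is a degree-1848 Galois extension with Galois group (Z/3704Z)^*. By CRT, (Z/3704Z)^* ≅ (Z/8Z)^* × (Z/463Z)^*. Each prime-power unit group is (Z/8Z)^* ≅ Z/2Z × Z/2Z; (Z/463Z)^* ≅ Z/462Z. Hence Gal(Q(zeta_3704)/Q) ≅ Z/2Z × Z/2Z × Z/462Z.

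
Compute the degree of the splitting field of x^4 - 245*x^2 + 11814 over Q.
[K:Q] = 4

f factors as (x^2 - 179)(x^2 - 66); the splitting field is K = Q(sqrt(179), sqrt(66)). Since 179, 66, and 11814 are all non-squares in Q, the three subfields Q(sqrt(179)), Q(sqrt(66)), Q(sqrt(11814)) are distinct degree-2 extensions, so [K:Q] = 4 (Klein four Galois group).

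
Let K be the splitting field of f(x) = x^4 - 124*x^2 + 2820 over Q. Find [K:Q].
[K:Q] = 4

f factors as (x^2 - 94)(x^2 - 30); the splitting field is K = Q(sqrt(94), sqrt(30)). Since 94, 30, and 2820 are all non-squares in Q, the three subfields Q(sqrt(94)), Q(sqrt(30)), Q(sqrt(2820)) are distinct degree-2 extensions, so [K:Q] = 4 (Klein four Galois group).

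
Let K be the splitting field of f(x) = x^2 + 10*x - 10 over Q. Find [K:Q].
[K:Q] = 2

The discriminant of x^2 + (10)*x + (-10) is b^2 - 4c = 100 - (-40) = 140. Since 140 is not a perfect square in Q, the polynomial is irreducible over Q. Its two roots generate a degree-2 extension, so [K:Q] = 2.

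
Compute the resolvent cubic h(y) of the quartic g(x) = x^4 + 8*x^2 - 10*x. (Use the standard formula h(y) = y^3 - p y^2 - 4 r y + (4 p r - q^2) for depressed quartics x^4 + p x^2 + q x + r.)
h(y) = y^3 - 8*y^2 - 100

Identify coefficients: p = 8, q = -10, r = 0.
Plug into h(y) = y^3 - p y^2 - 4 r y + (4 p r - q^2):
  h(y) = y^3 - (8) y^2 - 4*(0) y + (4*(8)*(0) - (-10)^2)
       = y^3 + (-8) y^2 + (0) y + (-100).
Simplifying: h(y) = y^3 - 8*y^2 - 100.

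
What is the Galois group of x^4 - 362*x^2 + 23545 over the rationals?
Gal(K/Q) = V_4 (Klein four-group, Z/2Z × Z/2Z)

f factors as (x^2 - 277)(x^2 - 85), so the splitting field is K = Q(sqrt(277), sqrt(85)). The elements 277, 85, 23545 are all non-squares in Q, so sqrt(277) and sqrt(85) generate independent quadratic extensions. Thus [K:Q] = 4 and Gal(K/Q) is generated by the two order-2 automorphisms sqrt(277) ↦ -sqrt(277) and sqrt(85) ↦ -sqrt(85), giving V_4.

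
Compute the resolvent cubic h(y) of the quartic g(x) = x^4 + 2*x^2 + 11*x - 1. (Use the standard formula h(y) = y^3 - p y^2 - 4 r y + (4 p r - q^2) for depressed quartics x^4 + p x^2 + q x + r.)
h(y) = y^3 - 2*y^2 + 4*y - 129

Identify coefficients: p = 2, q = 11, r = -1.
Plug into h(y) = y^3 - p y^2 - 4 r y + (4 p r - q^2):
  h(y) = y^3 - (2) y^2 - 4*(-1) y + (4*(2)*(-1) - (11)^2)
       = y^3 + (-2) y^2 + (4) y + (-129).
Simplifying: h(y) = y^3 - 2*y^2 + 4*y - 129.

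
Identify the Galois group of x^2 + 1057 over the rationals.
Gal(K/Q) = Z/2Z (cyclic of order 2)

x^2 + 1057 is irreducible over Q since -1057 is not a rational square. The splitting field Q(sqrt(-1057)) has degree 2 over Q, and its unique nontrivial automorphism is sqrt(-1057) ↦ -sqrt(-1057). Hence Gal(Q(sqrt(-1057))/Q) = Z/2Z.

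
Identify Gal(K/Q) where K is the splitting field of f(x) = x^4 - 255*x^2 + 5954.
Gal(K/Q) = V_4 (Klein four-group, Z/2Z × Z/2Z)

f factors as (x^2 - 229)(x^2 - 26), so the splitting field is K = Q(sqrt(229), sqrt(26)). The elements 229, 26, 5954 are all non-squares in Q, so sqrt(229) and sqrt(26) generate independent quadratic extensions. Thus [K:Q] = 4 and Gal(K/Q) is generated by the two order-2 automorphisms sqrt(229) ↦ -sqrt(229) and sqrt(26) ↦ -sqrt(26), giving V_4.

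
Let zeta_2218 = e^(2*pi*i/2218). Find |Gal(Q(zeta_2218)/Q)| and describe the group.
|Gal(Q(zeta_2218)/Q)| = phi(2218) = 1108; group ≅ (Z/2218Z)^* ≅ Z/1108Z

The n-th cyclotomic polynomial Φ_2218(x) is the minimal polynomial of zeta_2218 over Q and has degree phi(2218) = 1108. So Q(zeta_2218) is a degree-1108 Galois extension with Galois group (Z/2218Z)^*. By CRT, (Z/2218Z)^* ≅ (Z/2Z)^* × (Z/1109Z)^*. Each prime-power unit group is (Z/2Z)^* ≅ trivial group (order 1); (Z/1109Z)^* ≅ Z/1108Z. Hence Gal(Q(zeta_2218)/Q) ≅ Z/1108Z.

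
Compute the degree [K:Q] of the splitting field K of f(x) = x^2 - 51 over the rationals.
[K:Q] = 2

The polynomial x^2 - 51 is irreducible over Q since 51 is not a perfect square. Its splitting field is Q(sqrt(51)), which has degree 2 over Q.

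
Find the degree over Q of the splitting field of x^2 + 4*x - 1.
[K:Q] = 2

The discriminant of x^2 + (4)*x + (-1) is b^2 - 4c = 16 - (-4) = 20. Since 20 is not a perfect square in Q, the polynomial is irreducible over Q. Its two roots generate a degree-2 extension, so [K:Q] = 2.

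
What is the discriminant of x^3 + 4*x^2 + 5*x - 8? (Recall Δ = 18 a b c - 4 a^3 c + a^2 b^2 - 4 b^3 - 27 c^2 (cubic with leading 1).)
Δ = -2660

For x^3 + a x^2 + b x + c the discriminant is Δ = 18 a b c - 4 a^3 c + a^2 b^2 - 4 b^3 - 27 c^2.
Plug a = 4, b = 5, c = -8:
  18*(4)*(5)*(-8) - 4*(4)^3*(-8) + (4)^2*(5)^2 - 4*(5)^3 - 27*(-8)^2
  = -2880 + (2048) + 400 + (-500) + (-1728)
  = -2660.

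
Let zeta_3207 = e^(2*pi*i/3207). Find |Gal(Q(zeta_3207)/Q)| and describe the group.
|Gal(Q(zeta_3207)/Q)| = phi(3207) = 2136; group ≅ (Z/3207Z)^* ≅ Z/2Z × Z/1068Z

The n-th cyclotomic polynomial Φ_3207(x) is the minimal polynomial of zeta_3207 over Q and has degree phi(3207) = 2136. So Q(zeta_3207) is a degree-2136 Galois extension with Galois group (Z/3207Z)^*. By CRT, (Z/3207Z)^* ≅ (Z/3Z)^* × (Z/1069Z)^*. Each prime-power unit group is (Z/3Z)^* ≅ Z/2Z; (Z/1069Z)^* ≅ Z/1068Z. Hence Gal(Q(zeta_3207)/Q) ≅ Z/2Z × Z/1068Z.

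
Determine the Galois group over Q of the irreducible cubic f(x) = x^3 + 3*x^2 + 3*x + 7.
Gal(K/Q) = S_3 (symmetric group of order 6)

Compute the discriminant of x^3 + (3)*x^2 + (3)*x + (7): Δ = -972. Since Δ is not a rational square, the Galois group is not contained in A_3; it must be the full S_3 (irreducibility of the cubic rules out anything smaller).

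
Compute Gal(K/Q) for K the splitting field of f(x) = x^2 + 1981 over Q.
Gal(K/Q) = Z/2Z (cyclic of order 2)

x^2 + 1981 is irreducible over Q since -1981 is not a rational square. The splitting field Q(sqrt(-1981)) has degree 2 over Q, and its unique nontrivial automorphism is sqrt(-1981) ↦ -sqrt(-1981). Hence Gal(Q(sqrt(-1981))/Q) = Z/2Z.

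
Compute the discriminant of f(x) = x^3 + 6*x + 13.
Δ = -5427

For a depressed cubic x^3 + p x + q the discriminant is Δ = -4 p^3 - 27 q^2 = -4*(6)^3 - 27*(13)^2 = -864 - 4563 = -5427.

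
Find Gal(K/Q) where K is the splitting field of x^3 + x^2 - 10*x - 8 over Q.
Gal(K/Q) = A_3 (cyclic of order 3)

Compute the discriminant of x^3 + (1)*x^2 + (-10)*x + (-8): Δ = 3844. Since Δ is a perfect square (Δ = 62^2), the Galois group is contained in A_3. Irreducibility forces the group to be transitive on three roots, so Gal = A_3.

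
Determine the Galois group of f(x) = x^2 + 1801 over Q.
Gal(K/Q) = Z/2Z (cyclic of order 2)

x^2 + 1801 is irreducible over Q since -1801 is not a rational square. The splitting field Q(sqrt(-1801)) has degree 2 over Q, and its unique nontrivial automorphism is sqrt(-1801) ↦ -sqrt(-1801). Hence Gal(Q(sqrt(-1801))/Q) = Z/2Z.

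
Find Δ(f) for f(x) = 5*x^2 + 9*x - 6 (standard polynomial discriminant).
Δ = 201

For a quadratic a x^2 + b x + c the discriminant is Δ = b^2 - 4ac = (9)^2 - 4*(5)*(-6) = 81 - (-120) = 201.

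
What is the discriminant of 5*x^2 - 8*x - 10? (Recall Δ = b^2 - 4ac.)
Δ = 264

For a quadratic a x^2 + b x + c the discriminant is Δ = b^2 - 4ac = (-8)^2 - 4*(5)*(-10) = 64 - (-200) = 264.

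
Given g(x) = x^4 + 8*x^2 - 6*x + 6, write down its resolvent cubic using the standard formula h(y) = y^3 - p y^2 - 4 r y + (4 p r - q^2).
h(y) = y^3 - 8*y^2 - 24*y + 156

Identify coefficients: p = 8, q = -6, r = 6.
Plug into h(y) = y^3 - p y^2 - 4 r y + (4 p r - q^2):
  h(y) = y^3 - (8) y^2 - 4*(6) y + (4*(8)*(6) - (-6)^2)
       = y^3 + (-8) y^2 + (-24) y + (156).
Simplifying: h(y) = y^3 - 8*y^2 - 24*y + 156.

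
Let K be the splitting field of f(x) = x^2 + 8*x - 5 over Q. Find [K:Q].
[K:Q] = 2

The discriminant of x^2 + (8)*x + (-5) is b^2 - 4c = 64 - (-20) = 84. Since 84 is not a perfect square in Q, the polynomial is irreducible over Q. Its two roots generate a degree-2 extension, so [K:Q] = 2.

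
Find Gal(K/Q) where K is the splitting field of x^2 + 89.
Gal(K/Q) = Z/2Z (cyclic of order 2)

x^2 + 89 is irreducible over Q since -89 is not a rational square. The splitting field Q(sqrt(-89)) has degree 2 over Q, and its unique nontrivial automorphism is sqrt(-89) ↦ -sqrt(-89). Hence Gal(Q(sqrt(-89))/Q) = Z/2Z.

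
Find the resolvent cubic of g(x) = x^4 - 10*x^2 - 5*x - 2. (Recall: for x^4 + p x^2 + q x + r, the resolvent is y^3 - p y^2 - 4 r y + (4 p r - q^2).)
h(y) = y^3 + 10*y^2 + 8*y + 55

Identify coefficients: p = -10, q = -5, r = -2.
Plug into h(y) = y^3 - p y^2 - 4 r y + (4 p r - q^2):
  h(y) = y^3 - (-10) y^2 - 4*(-2) y + (4*(-10)*(-2) - (-5)^2)
       = y^3 + (10) y^2 + (8) y + (55).
Simplifying: h(y) = y^3 + 10*y^2 + 8*y + 55.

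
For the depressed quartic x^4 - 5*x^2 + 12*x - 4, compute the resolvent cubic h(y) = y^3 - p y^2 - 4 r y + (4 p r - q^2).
h(y) = y^3 + 5*y^2 + 16*y - 64

Identify coefficients: p = -5, q = 12, r = -4.
Plug into h(y) = y^3 - p y^2 - 4 r y + (4 p r - q^2):
  h(y) = y^3 - (-5) y^2 - 4*(-4) y + (4*(-5)*(-4) - (12)^2)
       = y^3 + (5) y^2 + (16) y + (-64).
Simplifying: h(y) = y^3 + 5*y^2 + 16*y - 64.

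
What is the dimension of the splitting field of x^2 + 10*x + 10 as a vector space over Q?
[K:Q] = 2

The discriminant of x^2 + (10)*x + (10) is b^2 - 4c = 100 - (40) = 60. Since 60 is not a perfect square in Q, the polynomial is irreducible over Q. Its two roots generate a degree-2 extension, so [K:Q] = 2.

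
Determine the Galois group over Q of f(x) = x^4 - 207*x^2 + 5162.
Gal(K/Q) = V_4 (Klein four-group, Z/2Z × Z/2Z)

f factors as (x^2 - 178)(x^2 - 29), so the splitting field is K = Q(sqrt(178), sqrt(29)). The elements 178, 29, 5162 are all non-squares in Q, so sqrt(178) and sqrt(29) generate independent quadratic extensions. Thus [K:Q] = 4 and Gal(K/Q) is generated by the two order-2 automorphisms sqrt(178) ↦ -sqrt(178) and sqrt(29) ↦ -sqrt(29), giving V_4.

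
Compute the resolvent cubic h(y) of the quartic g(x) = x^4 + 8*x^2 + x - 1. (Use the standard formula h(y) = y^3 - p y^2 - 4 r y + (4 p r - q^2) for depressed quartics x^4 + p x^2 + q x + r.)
h(y) = y^3 - 8*y^2 + 4*y - 33

Identify coefficients: p = 8, q = 1, r = -1.
Plug into h(y) = y^3 - p y^2 - 4 r y + (4 p r - q^2):
  h(y) = y^3 - (8) y^2 - 4*(-1) y + (4*(8)*(-1) - (1)^2)
       = y^3 + (-8) y^2 + (4) y + (-33).
Simplifying: h(y) = y^3 - 8*y^2 + 4*y - 33.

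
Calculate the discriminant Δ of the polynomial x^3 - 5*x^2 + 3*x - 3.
Δ = -816

For x^3 + a x^2 + b x + c the discriminant is Δ = 18 a b c - 4 a^3 c + a^2 b^2 - 4 b^3 - 27 c^2.
Plug a = -5, b = 3, c = -3:
  18*(-5)*(3)*(-3) - 4*(-5)^3*(-3) + (-5)^2*(3)^2 - 4*(3)^3 - 27*(-3)^2
  = 810 + (-1500) + 225 + (-108) + (-243)
  = -816.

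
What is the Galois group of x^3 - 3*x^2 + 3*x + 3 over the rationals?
Gal(K/Q) = S_3 (symmetric group of order 6)

Compute the discriminant of x^3 + (-3)*x^2 + (3)*x + (3): Δ = -432. Since Δ is not a rational square, the Galois group is not contained in A_3; it must be the full S_3 (irreducibility of the cubic rules out anything smaller).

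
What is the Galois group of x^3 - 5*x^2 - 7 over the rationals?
Gal(K/Q) = S_3 (symmetric group of order 6)

Compute the discriminant of x^3 + (-5)*x^2 + (0)*x + (-7): Δ = -4823. Since Δ is not a rational square, the Galois group is not contained in A_3; it must be the full S_3 (irreducibility of the cubic rules out anything smaller).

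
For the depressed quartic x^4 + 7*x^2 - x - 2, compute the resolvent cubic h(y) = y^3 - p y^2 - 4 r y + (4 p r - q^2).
h(y) = y^3 - 7*y^2 + 8*y - 57

Identify coefficients: p = 7, q = -1, r = -2.
Plug into h(y) = y^3 - p y^2 - 4 r y + (4 p r - q^2):
  h(y) = y^3 - (7) y^2 - 4*(-2) y + (4*(7)*(-2) - (-1)^2)
       = y^3 + (-7) y^2 + (8) y + (-57).
Simplifying: h(y) = y^3 - 7*y^2 + 8*y - 57.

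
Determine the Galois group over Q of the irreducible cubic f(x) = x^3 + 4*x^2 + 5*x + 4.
Gal(K/Q) = S_3 (symmetric group of order 6)

Compute the discriminant of x^3 + (4)*x^2 + (5)*x + (4): Δ = -116. Since Δ is not a rational square, the Galois group is not contained in A_3; it must be the full S_3 (irreducibility of the cubic rules out anything smaller).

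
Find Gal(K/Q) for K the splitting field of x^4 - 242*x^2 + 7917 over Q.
Gal(K/Q) = V_4 (Klein four-group, Z/2Z × Z/2Z)

f factors as (x^2 - 203)(x^2 - 39), so the splitting field is K = Q(sqrt(203), sqrt(39)). The elements 203, 39, 7917 are all non-squares in Q, so sqrt(203) and sqrt(39) generate independent quadratic extensions. Thus [K:Q] = 4 and Gal(K/Q) is generated by the two order-2 automorphisms sqrt(203) ↦ -sqrt(203) and sqrt(39) ↦ -sqrt(39), giving V_4.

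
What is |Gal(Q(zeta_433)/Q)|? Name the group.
|Gal(Q(zeta_433)/Q)| = phi(433) = 432; group ≅ (Z/433Z)^* ≅ Z/432Z

The n-th cyclotomic polynomial Φ_433(x) is the minimal polynomial of zeta_433 over Q and has degree phi(433) = 432. So Q(zeta_433) is a degree-432 Galois extension with Galois group (Z/433Z)^*. (Z/433Z)^* is cyclic since 433 is an odd prime power (or 4). Hence Gal(Q(zeta_433)/Q) ≅ Z/432Z.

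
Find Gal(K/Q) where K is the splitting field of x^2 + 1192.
Gal(K/Q) = Z/2Z (cyclic of order 2)

x^2 + 1192 is irreducible over Q since -1192 is not a rational square. The splitting field Q(sqrt(-1192)) has degree 2 over Q, and its unique nontrivial automorphism is sqrt(-1192) ↦ -sqrt(-1192). Hence Gal(Q(sqrt(-1192))/Q) = Z/2Z.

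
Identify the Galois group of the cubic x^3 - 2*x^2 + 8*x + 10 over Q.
Gal(K/Q) = S_3 (symmetric group of order 6)

Compute the discriminant of x^3 + (-2)*x^2 + (8)*x + (10): Δ = -7052. Since Δ is not a rational square, the Galois group is not contained in A_3; it must be the full S_3 (irreducibility of the cubic rules out anything smaller).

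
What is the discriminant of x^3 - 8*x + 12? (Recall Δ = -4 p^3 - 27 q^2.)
Δ = -1840

For a depressed cubic x^3 + p x + q the discriminant is Δ = -4 p^3 - 27 q^2 = -4*(-8)^3 - 27*(12)^2 = 2048 - 3888 = -1840.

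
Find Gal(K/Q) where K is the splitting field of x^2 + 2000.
Gal(K/Q) = Z/2Z (cyclic of order 2)

x^2 + 2000 is irreducible over Q since -2000 is not a rational square. The splitting field Q(sqrt(-2000)) has degree 2 over Q, and its unique nontrivial automorphism is sqrt(-2000) ↦ -sqrt(-2000). Hence Gal(Q(sqrt(-2000))/Q) = Z/2Z.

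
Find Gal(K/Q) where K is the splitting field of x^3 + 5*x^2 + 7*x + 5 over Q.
Gal(K/Q) = S_3 (symmetric group of order 6)

Compute the discriminant of x^3 + (5)*x^2 + (7)*x + (5): Δ = -172. Since Δ is not a rational square, the Galois group is not contained in A_3; it must be the full S_3 (irreducibility of the cubic rules out anything smaller).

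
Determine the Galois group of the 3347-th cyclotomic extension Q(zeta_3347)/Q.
|Gal(Q(zeta_3347)/Q)| = phi(3347) = 3346; group ≅ (Z/3347Z)^* ≅ Z/3346Z

The n-th cyclotomic polynomial Φ_3347(x) is the minimal polynomial of zeta_3347 over Q and has degree phi(3347) = 3346. So Q(zeta_3347) is a degree-3346 Galois extension with Galois group (Z/3347Z)^*. (Z/3347Z)^* is cyclic since 3347 is an odd prime power (or 4). Hence Gal(Q(zeta_3347)/Q) ≅ Z/3346Z.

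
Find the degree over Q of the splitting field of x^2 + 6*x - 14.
[K:Q] = 2

The discriminant of x^2 + (6)*x + (-14) is b^2 - 4c = 36 - (-56) = 92. Since 92 is not a perfect square in Q, the polynomial is irreducible over Q. Its two roots generate a degree-2 extension, so [K:Q] = 2.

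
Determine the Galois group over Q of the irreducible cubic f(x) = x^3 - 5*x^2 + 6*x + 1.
Gal(K/Q) = S_3 (symmetric group of order 6)

Compute the discriminant of x^3 + (-5)*x^2 + (6)*x + (1): Δ = -31. Since Δ is not a rational square, the Galois group is not contained in A_3; it must be the full S_3 (irreducibility of the cubic rules out anything smaller).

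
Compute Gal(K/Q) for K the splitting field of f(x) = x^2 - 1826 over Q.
Gal(K/Q) = Z/2Z (cyclic of order 2)

x^2 - 1826 is irreducible over Q since 1826 is not a rational square. The splitting field Q(sqrt(1826)) has degree 2 over Q, and its unique nontrivial automorphism is sqrt(1826) ↦ -sqrt(1826). Hence Gal(Q(sqrt(1826))/Q) = Z/2Z.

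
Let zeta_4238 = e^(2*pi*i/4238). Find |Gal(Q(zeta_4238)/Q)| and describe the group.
|Gal(Q(zeta_4238)/Q)| = phi(4238) = 1944; group ≅ (Z/4238Z)^* ≅ Z/12Z × Z/162Z

The n-th cyclotomic polynomial Φ_4238(x) is the minimal polynomial of zeta_4238 over Q and has degree phi(4238) = 1944. So Q(zeta_4238) is a degree-1944 Galois extension with Galois group (Z/4238Z)^*. By CRT, (Z/4238Z)^* ≅ (Z/2Z)^* × (Z/13Z)^* × (Z/163Z)^*. Each prime-power unit group is (Z/2Z)^* ≅ trivial group (order 1); (Z/13Z)^* ≅ Z/12Z; (Z/163Z)^* ≅ Z/162Z. Hence Gal(Q(zeta_4238)/Q) ≅ Z/12Z × Z/162Z.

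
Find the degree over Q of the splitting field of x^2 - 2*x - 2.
[K:Q] = 2

The discriminant of x^2 + (-2)*x + (-2) is b^2 - 4c = 4 - (-8) = 12. Since 12 is not a perfect square in Q, the polynomial is irreducible over Q. Its two roots generate a degree-2 extension, so [K:Q] = 2.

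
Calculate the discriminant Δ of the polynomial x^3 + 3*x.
Δ = -108

For a depressed cubic x^3 + p x + q the discriminant is Δ = -4 p^3 - 27 q^2 = -4*(3)^3 - 27*(0)^2 = -108 - 0 = -108.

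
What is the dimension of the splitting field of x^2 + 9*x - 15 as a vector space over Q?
[K:Q] = 2

The discriminant of x^2 + (9)*x + (-15) is b^2 - 4c = 81 - (-60) = 141. Since 141 is not a perfect square in Q, the polynomial is irreducible over Q. Its two roots generate a degree-2 extension, so [K:Q] = 2.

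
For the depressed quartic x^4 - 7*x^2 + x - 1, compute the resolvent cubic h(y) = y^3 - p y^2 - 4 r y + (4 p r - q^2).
h(y) = y^3 + 7*y^2 + 4*y + 27

Identify coefficients: p = -7, q = 1, r = -1.
Plug into h(y) = y^3 - p y^2 - 4 r y + (4 p r - q^2):
  h(y) = y^3 - (-7) y^2 - 4*(-1) y + (4*(-7)*(-1) - (1)^2)
       = y^3 + (7) y^2 + (4) y + (27).
Simplifying: h(y) = y^3 + 7*y^2 + 4*y + 27.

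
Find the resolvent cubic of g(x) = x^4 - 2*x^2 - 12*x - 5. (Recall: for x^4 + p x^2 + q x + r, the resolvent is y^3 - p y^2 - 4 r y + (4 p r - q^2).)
h(y) = y^3 + 2*y^2 + 20*y - 104

Identify coefficients: p = -2, q = -12, r = -5.
Plug into h(y) = y^3 - p y^2 - 4 r y + (4 p r - q^2):
  h(y) = y^3 - (-2) y^2 - 4*(-5) y + (4*(-2)*(-5) - (-12)^2)
       = y^3 + (2) y^2 + (20) y + (-104).
Simplifying: h(y) = y^3 + 2*y^2 + 20*y - 104.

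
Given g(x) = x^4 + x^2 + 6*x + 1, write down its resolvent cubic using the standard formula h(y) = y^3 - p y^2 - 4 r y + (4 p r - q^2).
h(y) = y^3 - y^2 - 4*y - 32

Identify coefficients: p = 1, q = 6, r = 1.
Plug into h(y) = y^3 - p y^2 - 4 r y + (4 p r - q^2):
  h(y) = y^3 - (1) y^2 - 4*(1) y + (4*(1)*(1) - (6)^2)
       = y^3 + (-1) y^2 + (-4) y + (-32).
Simplifying: h(y) = y^3 - y^2 - 4*y - 32.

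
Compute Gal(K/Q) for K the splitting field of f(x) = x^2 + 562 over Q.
Gal(K/Q) = Z/2Z (cyclic of order 2)

x^2 + 562 is irreducible over Q since -562 is not a rational square. The splitting field Q(sqrt(-562)) has degree 2 over Q, and its unique nontrivial automorphism is sqrt(-562) ↦ -sqrt(-562). Hence Gal(Q(sqrt(-562))/Q) = Z/2Z.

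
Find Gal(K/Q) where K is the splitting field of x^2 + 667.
Gal(K/Q) = Z/2Z (cyclic of order 2)

x^2 + 667 is irreducible over Q since -667 is not a rational square. The splitting field Q(sqrt(-667)) has degree 2 over Q, and its unique nontrivial automorphism is sqrt(-667) ↦ -sqrt(-667). Hence Gal(Q(sqrt(-667))/Q) = Z/2Z.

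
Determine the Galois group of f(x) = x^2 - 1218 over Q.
Gal(K/Q) = Z/2Z (cyclic of order 2)

x^2 - 1218 is irreducible over Q since 1218 is not a rational square. The splitting field Q(sqrt(1218)) has degree 2 over Q, and its unique nontrivial automorphism is sqrt(1218) ↦ -sqrt(1218). Hence Gal(Q(sqrt(1218))/Q) = Z/2Z.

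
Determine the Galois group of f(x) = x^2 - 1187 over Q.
Gal(K/Q) = Z/2Z (cyclic of order 2)

x^2 - 1187 is irreducible over Q since 1187 is not a rational square. The splitting field Q(sqrt(1187)) has degree 2 over Q, and its unique nontrivial automorphism is sqrt(1187) ↦ -sqrt(1187). Hence Gal(Q(sqrt(1187))/Q) = Z/2Z.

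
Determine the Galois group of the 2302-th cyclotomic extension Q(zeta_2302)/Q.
|Gal(Q(zeta_2302)/Q)| = phi(2302) = 1150; group ≅ (Z/2302Z)^* ≅ Z/1150Z

The n-th cyclotomic polynomial Φ_2302(x) is the minimal polynomial of zeta_2302 over Q and has degree phi(2302) = 1150. So Q(zeta_2302) is a degree-1150 Galois extension with Galois group (Z/2302Z)^*. By CRT, (Z/2302Z)^* ≅ (Z/2Z)^* × (Z/1151Z)^*. Each prime-power unit group is (Z/2Z)^* ≅ trivial group (order 1); (Z/1151Z)^* ≅ Z/1150Z. Hence Gal(Q(zeta_2302)/Q) ≅ Z/1150Z.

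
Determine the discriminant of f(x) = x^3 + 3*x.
Δ = -108

For a depressed cubic x^3 + p x + q the discriminant is Δ = -4 p^3 - 27 q^2 = -4*(3)^3 - 27*(0)^2 = -108 - 0 = -108.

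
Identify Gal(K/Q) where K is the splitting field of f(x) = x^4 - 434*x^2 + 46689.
Gal(K/Q) = V_4 (Klein four-group, Z/2Z × Z/2Z)

f factors as (x^2 - 237)(x^2 - 197), so the splitting field is K = Q(sqrt(237), sqrt(197)). The elements 237, 197, 46689 are all non-squares in Q, so sqrt(237) and sqrt(197) generate independent quadratic extensions. Thus [K:Q] = 4 and Gal(K/Q) is generated by the two order-2 automorphisms sqrt(237) ↦ -sqrt(237) and sqrt(197) ↦ -sqrt(197), giving V_4.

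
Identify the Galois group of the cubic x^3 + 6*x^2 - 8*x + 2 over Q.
Gal(K/Q) = S_3 (symmetric group of order 6)

Compute the discriminant of x^3 + (6)*x^2 + (-8)*x + (2): Δ = 788. Since Δ is not a rational square, the Galois group is not contained in A_3; it must be the full S_3 (irreducibility of the cubic rules out anything smaller).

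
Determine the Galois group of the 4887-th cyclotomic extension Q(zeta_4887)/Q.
|Gal(Q(zeta_4887)/Q)| = phi(4887) = 3240; group ≅ (Z/4887Z)^* ≅ Z/18Z × Z/180Z

The n-th cyclotomic polynomial Φ_4887(x) is the minimal polynomial of zeta_4887 over Q and has degree phi(4887) = 3240. So Q(zeta_4887) is a degree-3240 Galois extension with Galois group (Z/4887Z)^*. By CRT, (Z/4887Z)^* ≅ (Z/27Z)^* × (Z/181Z)^*. Each prime-power unit group is (Z/27Z)^* ≅ Z/18Z; (Z/181Z)^* ≅ Z/180Z. Hence Gal(Q(zeta_4887)/Q) ≅ Z/18Z × Z/180Z.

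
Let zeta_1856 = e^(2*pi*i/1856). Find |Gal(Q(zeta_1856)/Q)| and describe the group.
|Gal(Q(zeta_1856)/Q)| = phi(1856) = 896; group ≅ (Z/1856Z)^* ≅ Z/2Z × Z/16Z × Z/28Z

The n-th cyclotomic polynomial Φ_1856(x) is the minimal polynomial of zeta_1856 over Q and has degree phi(1856) = 896. So Q(zeta_1856) is a degree-896 Galois extension with Galois group (Z/1856Z)^*. By CRT, (Z/1856Z)^* ≅ (Z/64Z)^* × (Z/29Z)^*. Each prime-power unit group is (Z/64Z)^* ≅ Z/2Z × Z/16Z; (Z/29Z)^* ≅ Z/28Z. Hence Gal(Q(zeta_1856)/Q) ≅ Z/2Z × Z/16Z × Z/28Z.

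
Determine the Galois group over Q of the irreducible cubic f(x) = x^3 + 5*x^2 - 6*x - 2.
Gal(K/Q) = S_3 (symmetric group of order 6)

Compute the discriminant of x^3 + (5)*x^2 + (-6)*x + (-2): Δ = 3736. Since Δ is not a rational square, the Galois group is not contained in A_3; it must be the full S_3 (irreducibility of the cubic rules out anything smaller).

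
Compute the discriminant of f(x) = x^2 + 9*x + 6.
Δ = 57

For a quadratic a x^2 + b x + c the discriminant is Δ = b^2 - 4ac = (9)^2 - 4*(1)*(6) = 81 - (24) = 57.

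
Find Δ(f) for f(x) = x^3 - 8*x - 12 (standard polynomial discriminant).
Δ = -1840

For a depressed cubic x^3 + p x + q the discriminant is Δ = -4 p^3 - 27 q^2 = -4*(-8)^3 - 27*(-12)^2 = 2048 - 3888 = -1840.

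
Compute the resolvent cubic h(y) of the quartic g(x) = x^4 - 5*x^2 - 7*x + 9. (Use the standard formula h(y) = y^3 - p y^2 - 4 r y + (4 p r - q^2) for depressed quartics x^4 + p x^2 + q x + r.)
h(y) = y^3 + 5*y^2 - 36*y - 229

Identify coefficients: p = -5, q = -7, r = 9.
Plug into h(y) = y^3 - p y^2 - 4 r y + (4 p r - q^2):
  h(y) = y^3 - (-5) y^2 - 4*(9) y + (4*(-5)*(9) - (-7)^2)
       = y^3 + (5) y^2 + (-36) y + (-229).
Simplifying: h(y) = y^3 + 5*y^2 - 36*y - 229.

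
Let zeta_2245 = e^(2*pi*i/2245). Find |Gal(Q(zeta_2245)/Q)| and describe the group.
|Gal(Q(zeta_2245)/Q)| = phi(2245) = 1792; group ≅ (Z/2245Z)^* ≅ Z/4Z × Z/448Z

The n-th cyclotomic polynomial Φ_2245(x) is the minimal polynomial of zeta_2245 over Q and has degree phi(2245) = 1792. So Q(zeta_2245) is a degree-1792 Galois extension with Galois group (Z/2245Z)^*. By CRT, (Z/2245Z)^* ≅ (Z/5Z)^* × (Z/449Z)^*. Each prime-power unit group is (Z/5Z)^* ≅ Z/4Z; (Z/449Z)^* ≅ Z/448Z. Hence Gal(Q(zeta_2245)/Q) ≅ Z/4Z × Z/448Z.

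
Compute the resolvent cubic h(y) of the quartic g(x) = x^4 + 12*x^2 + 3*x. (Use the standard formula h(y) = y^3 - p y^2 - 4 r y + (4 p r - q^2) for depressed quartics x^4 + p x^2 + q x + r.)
h(y) = y^3 - 12*y^2 - 9

Identify coefficients: p = 12, q = 3, r = 0.
Plug into h(y) = y^3 - p y^2 - 4 r y + (4 p r - q^2):
  h(y) = y^3 - (12) y^2 - 4*(0) y + (4*(12)*(0) - (3)^2)
       = y^3 + (-12) y^2 + (0) y + (-9).
Simplifying: h(y) = y^3 - 12*y^2 - 9.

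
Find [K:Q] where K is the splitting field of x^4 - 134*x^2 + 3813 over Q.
[K:Q] = 4

f factors as (x^2 - 41)(x^2 - 93); the splitting field is K = Q(sqrt(41), sqrt(93)). Since 41, 93, and 3813 are all non-squares in Q, the three subfields Q(sqrt(41)), Q(sqrt(93)), Q(sqrt(3813)) are distinct degree-2 extensions, so [K:Q] = 4 (Klein four Galois group).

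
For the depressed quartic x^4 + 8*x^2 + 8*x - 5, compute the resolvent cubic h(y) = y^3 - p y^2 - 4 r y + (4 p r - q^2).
h(y) = y^3 - 8*y^2 + 20*y - 224

Identify coefficients: p = 8, q = 8, r = -5.
Plug into h(y) = y^3 - p y^2 - 4 r y + (4 p r - q^2):
  h(y) = y^3 - (8) y^2 - 4*(-5) y + (4*(8)*(-5) - (8)^2)
       = y^3 + (-8) y^2 + (20) y + (-224).
Simplifying: h(y) = y^3 - 8*y^2 + 20*y - 224.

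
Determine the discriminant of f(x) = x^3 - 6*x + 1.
Δ = 837

For x^3 + a x^2 + b x + c the discriminant is Δ = 18 a b c - 4 a^3 c + a^2 b^2 - 4 b^3 - 27 c^2.
Plug a = 0, b = -6, c = 1:
  18*(0)*(-6)*(1) - 4*(0)^3*(1) + (0)^2*(-6)^2 - 4*(-6)^3 - 27*(1)^2
  = 0 + (0) + 0 + (864) + (-27)
  = 837.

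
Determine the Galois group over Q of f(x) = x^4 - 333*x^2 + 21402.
Gal(K/Q) = V_4 (Klein four-group, Z/2Z × Z/2Z)

f factors as (x^2 - 87)(x^2 - 246), so the splitting field is K = Q(sqrt(87), sqrt(246)). The elements 87, 246, 21402 are all non-squares in Q, so sqrt(87) and sqrt(246) generate independent quadratic extensions. Thus [K:Q] = 4 and Gal(K/Q) is generated by the two order-2 automorphisms sqrt(87) ↦ -sqrt(87) and sqrt(246) ↦ -sqrt(246), giving V_4.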